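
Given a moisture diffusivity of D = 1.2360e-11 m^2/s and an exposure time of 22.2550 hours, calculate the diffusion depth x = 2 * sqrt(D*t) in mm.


t = 22.2550 hr * 3600 = 80118.0000 s
D * t = 1.2360e-11 * 80118.0000 = 9.9026e-07
x = 2 * sqrt(D*t) = 2 * sqrt(9.9026e-07) = 0.00199023 m = 1.9902 mm


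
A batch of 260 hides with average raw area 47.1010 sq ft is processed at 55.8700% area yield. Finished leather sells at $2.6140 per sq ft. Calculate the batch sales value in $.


Raw_total = N * avg_area = 260 * 47.1010 = 12246.2600 sq ft
Finished = Raw_total * yield / 100 = 12246.2600 * 55.8700 / 100 = 6841.9855 sq ft
Value = Finished * price = 6841.9855 * 2.6140 = 17884.9500 $


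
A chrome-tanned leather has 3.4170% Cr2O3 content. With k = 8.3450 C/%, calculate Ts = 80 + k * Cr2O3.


Formula: Ts = 80 + k * Cr2O3
Substituting: Ts = 80 + 8.3450 * 3.4170
Result: 108.5149 C


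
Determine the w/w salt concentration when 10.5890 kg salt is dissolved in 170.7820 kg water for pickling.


Formula: Conc = salt / (water + salt) * 100
Substituting: Conc = 10.5890 / (170.7820 + 10.5890) * 100
Result: 5.8383 %


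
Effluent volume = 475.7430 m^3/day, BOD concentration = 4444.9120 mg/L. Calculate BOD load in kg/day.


Formula: BOD_load = volume * conc / 1000
Substituting: BOD_load = 475.7430 * 4444.9120 / 1000
Result: 2114.6358 kg/day


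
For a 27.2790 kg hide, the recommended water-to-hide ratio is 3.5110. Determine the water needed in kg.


Formula: Water = hide_weight * ratio
Substituting: Water = 27.2790 * 3.5110
Result: 95.7766 kg


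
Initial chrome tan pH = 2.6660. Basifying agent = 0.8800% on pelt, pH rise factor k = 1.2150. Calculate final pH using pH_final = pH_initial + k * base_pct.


Formula: pH_final = pH_initial + k * base_pct
Substituting: pH_final = 2.6660 + 1.2150 * 0.8800
Result: 3.7352


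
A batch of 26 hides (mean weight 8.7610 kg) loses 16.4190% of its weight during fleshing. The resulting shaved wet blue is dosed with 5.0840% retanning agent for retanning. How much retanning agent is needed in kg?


Total_raw = N * avg_wt = 26 * 8.7610 = 227.7860 kg
Substrate = Total_raw * (1 - loss/100) = 227.7860 * (1 - 16.4190/100) = 190.3858 kg
Retan = Substrate * pct / 100 = 190.3858 * 5.0840 / 100 = 9.6792 kg


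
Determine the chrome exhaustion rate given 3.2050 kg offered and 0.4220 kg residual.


Formula: Uptake = (offered - residual) / offered * 100
Substituting: Uptake = (3.2050 - 0.4220) / 3.2050 * 100
Result: 86.8331 %


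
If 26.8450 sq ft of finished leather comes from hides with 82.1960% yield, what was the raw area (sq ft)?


Formula: raw = finished * 100 / yield
Substituting: raw = 26.8450 * 100 / 82.1960
Result: 32.6597 sq ft


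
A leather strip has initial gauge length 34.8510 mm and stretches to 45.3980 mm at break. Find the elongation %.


Formula: Elongation = (Lf - L0) / L0 * 100
Substituting: Elongation = (45.3980 - 34.8510) / 34.8510 * 100
Result: 30.2631 %


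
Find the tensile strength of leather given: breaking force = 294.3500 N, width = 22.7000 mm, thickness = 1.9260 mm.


Formula: TS = force / (width * thickness)
Substituting: TS = 294.3500 / (22.7000 * 1.9260)
Result: 6.7326 N/mm^2


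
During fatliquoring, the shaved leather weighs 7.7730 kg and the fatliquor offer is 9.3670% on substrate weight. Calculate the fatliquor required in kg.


Formula: Fat = substrate * pct / 100
Substituting: Fat = 7.7730 * 9.3670 / 100
Result: 0.7281 kg


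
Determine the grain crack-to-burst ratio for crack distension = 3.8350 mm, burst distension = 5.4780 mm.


Formula: Ratio = crack / burst
Substituting: Ratio = 3.8350 / 5.4780
Result: 0.7001


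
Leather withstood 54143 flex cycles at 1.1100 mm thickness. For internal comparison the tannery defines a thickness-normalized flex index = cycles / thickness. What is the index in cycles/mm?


Formula: Index = cycles / thickness
Substituting: Index = 54143 / 1.1100
Result: 48777.4775 cycles/mm


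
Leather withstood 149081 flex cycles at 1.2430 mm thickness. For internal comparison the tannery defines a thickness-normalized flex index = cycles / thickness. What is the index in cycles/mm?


Formula: Index = cycles / thickness
Substituting: Index = 149081 / 1.2430
Result: 119936.4441 cycles/mm


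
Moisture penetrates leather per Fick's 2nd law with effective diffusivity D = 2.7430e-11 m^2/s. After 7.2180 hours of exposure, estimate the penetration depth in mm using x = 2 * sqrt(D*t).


t = 7.2180 hr * 3600 = 25984.8000 s
D * t = 2.7430e-11 * 25984.8000 = 7.1276e-07
x = 2 * sqrt(D*t) = 2 * sqrt(7.1276e-07) = 0.00168851 m = 1.6885 mm


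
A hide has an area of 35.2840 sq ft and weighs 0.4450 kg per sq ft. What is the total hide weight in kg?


Formula: Weight = area * weight_per_sqft
Substituting: Weight = 35.2840 * 0.4450
Result: 15.7014 kg


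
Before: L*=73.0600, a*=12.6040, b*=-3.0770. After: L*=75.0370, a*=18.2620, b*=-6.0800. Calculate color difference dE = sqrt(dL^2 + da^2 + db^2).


dL = 1.9770, da = 5.6580, db = -3.0030
dE = sqrt(1.9770^2 + 5.6580^2 + (-3.0030)^2) = 6.7037


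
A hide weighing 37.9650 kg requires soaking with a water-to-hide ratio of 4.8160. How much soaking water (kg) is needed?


Formula: Water = hide_weight * ratio
Substituting: Water = 37.9650 * 4.8160
Result: 182.8394 kg


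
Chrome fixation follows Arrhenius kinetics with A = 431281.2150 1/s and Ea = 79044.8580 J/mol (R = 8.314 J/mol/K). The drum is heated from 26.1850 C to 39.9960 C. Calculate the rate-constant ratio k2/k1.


T1 = 26.1850 + 273.15 = 299.3350 K; T2 = 39.9960 + 273.15 = 313.1460 K
k1 = A * exp(-Ea/(R*T1)) = 431281.2150 * exp(-79044.8580/(8.314*299.3350)) = 6.9303e-09 1/s
k2 = A * exp(-Ea/(R*T2)) = 431281.2150 * exp(-79044.8580/(8.314*313.1460)) = 2.8127e-08 1/s
k2/k1 = 2.8127e-08 / 6.9303e-09 = 4.0586


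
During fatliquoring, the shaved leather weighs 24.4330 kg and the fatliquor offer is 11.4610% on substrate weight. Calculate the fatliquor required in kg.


Formula: Fat = substrate * pct / 100
Substituting: Fat = 24.4330 * 11.4610 / 100
Result: 2.8003 kg


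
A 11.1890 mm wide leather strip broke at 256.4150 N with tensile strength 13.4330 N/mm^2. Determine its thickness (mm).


Formula: t = F / (TS * w)
Substituting: t = 256.4150 / (13.4330 * 11.1890)
Result: 1.7060 mm


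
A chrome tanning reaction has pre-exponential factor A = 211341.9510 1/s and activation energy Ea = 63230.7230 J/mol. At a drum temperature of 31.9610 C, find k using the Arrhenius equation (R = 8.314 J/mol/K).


T_K = T_C + 273.15 = 31.9610 + 273.15 = 305.1110 K
exponent = -Ea / (R * T_K) = -63230.7230 / (8.314 * 305.1110) = -24.9264
k = A * exp(exponent) = 211341.9510 * exp(-24.9264) = 3.1591e-06 1/s


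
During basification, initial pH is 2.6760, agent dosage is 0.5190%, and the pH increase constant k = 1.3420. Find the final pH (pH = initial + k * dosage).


Formula: pH_final = pH_initial + k * base_pct
Substituting: pH_final = 2.6760 + 1.3420 * 0.5190
Result: 3.3725


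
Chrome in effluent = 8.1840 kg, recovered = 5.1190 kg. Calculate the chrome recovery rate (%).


Formula: Recovery = recovered / input * 100
Substituting: Recovery = 5.1190 / 8.1840 * 100
Result: 62.5489 %


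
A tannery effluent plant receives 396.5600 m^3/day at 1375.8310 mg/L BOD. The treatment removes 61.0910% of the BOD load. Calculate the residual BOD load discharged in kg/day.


Load_in = volume * conc / 1000 = 396.5600 * 1375.8310 / 1000 = 545.5995 kg/day
Removed = Load_in * eff / 100 = 545.5995 * 61.0910 / 100 = 333.3122 kg/day
Load_out = Load_in - Removed = 545.5995 - 333.3122 = 212.2873 kg/day


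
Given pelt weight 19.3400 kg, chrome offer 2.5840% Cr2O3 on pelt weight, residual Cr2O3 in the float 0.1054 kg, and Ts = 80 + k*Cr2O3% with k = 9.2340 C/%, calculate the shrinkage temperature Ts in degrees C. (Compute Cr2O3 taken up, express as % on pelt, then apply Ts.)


Offered = pelt * offer_pct / 100 = 19.3400 * 2.5840 / 100 = 0.4997 kg
Uptake = offered - residual = 0.4997 - 0.1054 = 0.3943 kg
Cr2O3% on pelt = uptake / pelt * 100 = 0.3943 / 19.3400 * 100 = 2.0390 %
Ts = 80 + k * Cr2O3% = 80 + 9.2340 * 2.0390 = 98.8283 C


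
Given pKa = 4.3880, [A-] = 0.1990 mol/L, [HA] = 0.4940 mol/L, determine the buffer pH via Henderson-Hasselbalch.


ratio = [A-] / [HA] = 0.1990 / 0.4940 = 0.4028
log10(ratio) = -0.3949
pH = pKa + log10(ratio) = 4.3880 - 0.3949 = 3.9931


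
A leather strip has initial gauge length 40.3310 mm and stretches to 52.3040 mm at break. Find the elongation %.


Formula: Elongation = (Lf - L0) / L0 * 100
Substituting: Elongation = (52.3040 - 40.3310) / 40.3310 * 100
Result: 29.6868 %


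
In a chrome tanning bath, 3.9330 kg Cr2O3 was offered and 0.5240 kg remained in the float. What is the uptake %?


Formula: Uptake = (offered - residual) / offered * 100
Substituting: Uptake = (3.9330 - 0.5240) / 3.9330 * 100
Result: 86.6768 %


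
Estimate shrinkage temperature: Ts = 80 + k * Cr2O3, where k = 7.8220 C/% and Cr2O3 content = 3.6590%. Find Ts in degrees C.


Formula: Ts = 80 + k * Cr2O3
Substituting: Ts = 80 + 7.8220 * 3.6590
Result: 108.6207 C


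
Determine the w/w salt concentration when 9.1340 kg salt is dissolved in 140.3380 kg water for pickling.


Formula: Conc = salt / (water + salt) * 100
Substituting: Conc = 9.1340 / (140.3380 + 9.1340) * 100
Result: 6.1108 %


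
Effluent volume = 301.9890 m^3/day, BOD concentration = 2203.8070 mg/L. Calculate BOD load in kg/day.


Formula: BOD_load = volume * conc / 1000
Substituting: BOD_load = 301.9890 * 2203.8070 / 1000
Result: 665.5255 kg/day


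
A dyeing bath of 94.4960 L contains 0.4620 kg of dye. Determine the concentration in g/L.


Formula: Conc = dye_mass(kg) / volume(L) * 1000
Substituting: Conc = 0.4620 / 94.4960 * 1000
Result: 4.8891 g/L


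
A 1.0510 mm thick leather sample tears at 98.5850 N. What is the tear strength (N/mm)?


Formula: Tear strength = force / thickness
Substituting: Tear strength = 98.5850 / 1.0510
Result: 93.8011 N/mm


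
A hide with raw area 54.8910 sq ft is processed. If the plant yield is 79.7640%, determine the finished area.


Formula: finished = raw * yield / 100
Substituting: finished = 54.8910 * 79.7640 / 100
Result: 43.7833 sq ft


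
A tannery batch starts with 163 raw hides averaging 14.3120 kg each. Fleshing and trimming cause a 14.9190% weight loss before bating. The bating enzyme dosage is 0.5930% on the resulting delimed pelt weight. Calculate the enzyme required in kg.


Total_raw = N * avg_wt = 163 * 14.3120 = 2332.8560 kg
Substrate = Total_raw * (1 - loss/100) = 2332.8560 * (1 - 14.9190/100) = 1984.8172 kg
Enzyme = Substrate * pct / 100 = 1984.8172 * 0.5930 / 100 = 11.7700 kg


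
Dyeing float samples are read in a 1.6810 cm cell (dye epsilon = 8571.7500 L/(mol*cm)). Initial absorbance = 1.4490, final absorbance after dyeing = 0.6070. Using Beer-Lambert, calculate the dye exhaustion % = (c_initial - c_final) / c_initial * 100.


c_initial = A_i / (epsilon * l) = 1.4490 / (8571.7500 * 1.6810) = 1.0056e-04 mol/L
c_final = A_f / (epsilon * l) = 0.6070 / (8571.7500 * 1.6810) = 4.2126e-05 mol/L
Exhaustion = (c_initial - c_final) / c_initial * 100 = (1.0056e-04 - 4.2126e-05) / 1.0056e-04 * 100 = 58.1090 %


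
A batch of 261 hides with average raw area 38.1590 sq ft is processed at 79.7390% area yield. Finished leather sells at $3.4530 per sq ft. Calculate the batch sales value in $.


Raw_total = N * avg_area = 261 * 38.1590 = 9959.4990 sq ft
Finished = Raw_total * yield / 100 = 9959.4990 * 79.7390 / 100 = 7941.6049 sq ft
Value = Finished * price = 7941.6049 * 3.4530 = 27422.3617 $


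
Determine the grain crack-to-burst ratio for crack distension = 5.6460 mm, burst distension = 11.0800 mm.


Formula: Ratio = crack / burst
Substituting: Ratio = 5.6460 / 11.0800
Result: 0.5096


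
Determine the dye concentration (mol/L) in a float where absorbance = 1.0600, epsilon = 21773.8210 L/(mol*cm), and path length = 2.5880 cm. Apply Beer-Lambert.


Formula: c = A / (epsilon * l)
Substituting: c = 1.0600 / (21773.8210 * 2.5880)
Result: 1.8811e-05 mol/L


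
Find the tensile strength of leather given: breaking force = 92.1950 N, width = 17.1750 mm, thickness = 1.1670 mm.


Formula: TS = force / (width * thickness)
Substituting: TS = 92.1950 / (17.1750 * 1.1670)
Result: 4.5998 N/mm^2


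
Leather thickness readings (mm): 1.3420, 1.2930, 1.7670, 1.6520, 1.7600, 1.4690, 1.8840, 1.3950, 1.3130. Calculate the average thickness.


Formula: Average = sum / n
Substituting: Average = 13.8750 / 9
Result: 1.5417 mm


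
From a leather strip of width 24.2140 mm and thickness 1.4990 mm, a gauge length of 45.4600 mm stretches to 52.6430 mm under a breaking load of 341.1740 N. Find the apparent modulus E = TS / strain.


TS = F / (w * t) = 341.1740 / (24.2140 * 1.4990) = 9.3996 N/mm^2
strain = (Lf - L0) / L0 = (52.6430 - 45.4600) / 45.4600 = 0.1580
E = TS / strain = 9.3996 / 0.1580 = 59.4883 N/mm^2


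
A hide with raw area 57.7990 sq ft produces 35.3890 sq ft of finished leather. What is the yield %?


Formula: Yield = finished / raw * 100
Substituting: Yield = 35.3890 / 57.7990 * 100
Result: 61.2277 %


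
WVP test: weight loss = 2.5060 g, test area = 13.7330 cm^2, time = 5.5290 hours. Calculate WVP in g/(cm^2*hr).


Formula: WVP = loss / (area * time)
Substituting: WVP = 2.5060 / (13.7330 * 5.5290)
Result: 0.0330042 g/(cm^2*hr)


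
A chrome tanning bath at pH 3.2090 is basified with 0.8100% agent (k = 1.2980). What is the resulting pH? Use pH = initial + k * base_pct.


Formula: pH_final = pH_initial + k * base_pct
Substituting: pH_final = 3.2090 + 1.2980 * 0.8100
Result: 4.2604


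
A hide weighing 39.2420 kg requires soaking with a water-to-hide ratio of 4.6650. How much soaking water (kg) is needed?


Formula: Water = hide_weight * ratio
Substituting: Water = 39.2420 * 4.6650
Result: 183.0639 kg


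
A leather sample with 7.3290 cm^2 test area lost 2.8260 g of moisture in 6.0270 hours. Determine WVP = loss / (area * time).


Formula: WVP = loss / (area * time)
Substituting: WVP = 2.8260 / (7.3290 * 6.0270)
Result: 0.0639773 g/(cm^2*hr)


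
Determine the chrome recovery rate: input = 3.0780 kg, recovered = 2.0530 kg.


Formula: Recovery = recovered / input * 100
Substituting: Recovery = 2.0530 / 3.0780 * 100
Result: 66.6992 %


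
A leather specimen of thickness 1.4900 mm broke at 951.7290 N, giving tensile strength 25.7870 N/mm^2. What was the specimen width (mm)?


Formula: w = F / (TS * t)
Substituting: w = 951.7290 / (25.7870 * 1.4900)
Result: 24.7700 mm


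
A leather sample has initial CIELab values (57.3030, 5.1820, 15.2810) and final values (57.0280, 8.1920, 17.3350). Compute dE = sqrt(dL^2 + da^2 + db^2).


dL = -0.2750, da = 3.0100, db = 2.0540
dE = sqrt((-0.2750)^2 + 3.0100^2 + 2.0540^2) = 3.6544


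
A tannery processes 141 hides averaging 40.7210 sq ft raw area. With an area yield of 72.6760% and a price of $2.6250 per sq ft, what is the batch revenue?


Raw_total = N * avg_area = 141 * 40.7210 = 5741.6610 sq ft
Finished = Raw_total * yield / 100 = 5741.6610 * 72.6760 / 100 = 4172.8095 sq ft
Value = Finished * price = 4172.8095 * 2.6250 = 10953.6251 $


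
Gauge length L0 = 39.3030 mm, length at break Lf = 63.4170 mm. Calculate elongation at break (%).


Formula: Elongation = (Lf - L0) / L0 * 100
Substituting: Elongation = (63.4170 - 39.3030) / 39.3030 * 100
Result: 61.3541 %


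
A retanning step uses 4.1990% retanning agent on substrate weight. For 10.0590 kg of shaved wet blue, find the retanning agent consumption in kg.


Formula: Retan = substrate * pct / 100
Substituting: Retan = 10.0590 * 4.1990 / 100
Result: 0.4224 kg


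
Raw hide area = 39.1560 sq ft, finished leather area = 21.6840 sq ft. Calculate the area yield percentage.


Formula: Yield = finished / raw * 100
Substituting: Yield = 21.6840 / 39.1560 * 100
Result: 55.3785 %


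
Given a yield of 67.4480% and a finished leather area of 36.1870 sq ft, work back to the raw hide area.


Formula: raw = finished * 100 / yield
Substituting: raw = 36.1870 * 100 / 67.4480
Result: 53.6517 sq ft


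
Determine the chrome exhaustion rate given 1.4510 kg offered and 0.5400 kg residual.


Formula: Uptake = (offered - residual) / offered * 100
Substituting: Uptake = (1.4510 - 0.5400) / 1.4510 * 100
Result: 62.7843 %


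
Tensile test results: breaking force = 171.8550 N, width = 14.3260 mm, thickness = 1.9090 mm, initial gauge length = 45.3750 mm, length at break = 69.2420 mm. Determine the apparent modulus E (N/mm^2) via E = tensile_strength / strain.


TS = F / (w * t) = 171.8550 / (14.3260 * 1.9090) = 6.2839 N/mm^2
strain = (Lf - L0) / L0 = (69.2420 - 45.3750) / 45.3750 = 0.5260
E = TS / strain = 6.2839 / 0.5260 = 11.9468 N/mm^2


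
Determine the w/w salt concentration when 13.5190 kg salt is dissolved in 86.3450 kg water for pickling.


Formula: Conc = salt / (water + salt) * 100
Substituting: Conc = 13.5190 / (86.3450 + 13.5190) * 100
Result: 13.5374 %


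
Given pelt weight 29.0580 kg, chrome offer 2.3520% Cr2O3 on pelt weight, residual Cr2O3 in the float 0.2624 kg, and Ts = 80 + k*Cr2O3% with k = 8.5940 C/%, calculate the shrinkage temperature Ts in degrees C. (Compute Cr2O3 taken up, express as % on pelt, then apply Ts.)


Offered = pelt * offer_pct / 100 = 29.0580 * 2.3520 / 100 = 0.6834 kg
Uptake = offered - residual = 0.6834 - 0.2624 = 0.4210 kg
Cr2O3% on pelt = uptake / pelt * 100 = 0.4210 / 29.0580 * 100 = 1.4490 %
Ts = 80 + k * Cr2O3% = 80 + 8.5940 * 1.4490 = 92.4525 C


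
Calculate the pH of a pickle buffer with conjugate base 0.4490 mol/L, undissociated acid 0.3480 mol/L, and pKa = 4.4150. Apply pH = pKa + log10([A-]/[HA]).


ratio = [A-] / [HA] = 0.4490 / 0.3480 = 1.2902
log10(ratio) = 0.1107
pH = pKa + log10(ratio) = 4.4150 + 0.1107 = 4.5257


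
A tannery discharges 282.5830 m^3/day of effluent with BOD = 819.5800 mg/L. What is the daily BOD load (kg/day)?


Formula: BOD_load = volume * conc / 1000
Substituting: BOD_load = 282.5830 * 819.5800 / 1000
Result: 231.5994 kg/day


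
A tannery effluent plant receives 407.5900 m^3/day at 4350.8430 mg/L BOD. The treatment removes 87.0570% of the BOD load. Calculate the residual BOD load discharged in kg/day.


Load_in = volume * conc / 1000 = 407.5900 * 4350.8430 / 1000 = 1773.3601 kg/day
Removed = Load_in * eff / 100 = 1773.3601 * 87.0570 / 100 = 1543.8341 kg/day
Load_out = Load_in - Removed = 1773.3601 - 1543.8341 = 229.5260 kg/day


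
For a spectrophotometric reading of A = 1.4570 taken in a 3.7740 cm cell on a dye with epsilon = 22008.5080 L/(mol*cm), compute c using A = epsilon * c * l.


Formula: c = A / (epsilon * l)
Substituting: c = 1.4570 / (22008.5080 * 3.7740)
Result: 1.7542e-05 mol/L


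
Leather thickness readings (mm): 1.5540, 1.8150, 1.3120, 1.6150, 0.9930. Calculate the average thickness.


Formula: Average = sum / n
Substituting: Average = 7.2890 / 5
Result: 1.4578 mm


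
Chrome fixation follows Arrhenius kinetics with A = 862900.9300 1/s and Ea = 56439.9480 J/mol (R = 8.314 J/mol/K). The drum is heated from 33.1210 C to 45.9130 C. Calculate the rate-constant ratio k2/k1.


T1 = 33.1210 + 273.15 = 306.2710 K; T2 = 45.9130 + 273.15 = 319.0630 K
k1 = A * exp(-Ea/(R*T1)) = 862900.9300 * exp(-56439.9480/(8.314*306.2710)) = 2.0406e-04 1/s
k2 = A * exp(-Ea/(R*T2)) = 862900.9300 * exp(-56439.9480/(8.314*319.0630)) = 4.9624e-04 1/s
k2/k1 = 4.9624e-04 / 2.0406e-04 = 2.4319


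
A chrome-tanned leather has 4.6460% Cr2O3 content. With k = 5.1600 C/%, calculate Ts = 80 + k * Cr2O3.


Formula: Ts = 80 + k * Cr2O3
Substituting: Ts = 80 + 5.1600 * 4.6460
Result: 103.9734 C


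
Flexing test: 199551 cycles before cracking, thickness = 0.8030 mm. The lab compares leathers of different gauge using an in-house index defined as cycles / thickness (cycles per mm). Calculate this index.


Formula: Index = cycles / thickness
Substituting: Index = 199551 / 0.8030
Result: 248506.8493 cycles/mm


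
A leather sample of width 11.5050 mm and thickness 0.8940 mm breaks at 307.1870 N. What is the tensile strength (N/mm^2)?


Formula: TS = force / (width * thickness)
Substituting: TS = 307.1870 / (11.5050 * 0.8940)
Result: 29.8661 N/mm^2


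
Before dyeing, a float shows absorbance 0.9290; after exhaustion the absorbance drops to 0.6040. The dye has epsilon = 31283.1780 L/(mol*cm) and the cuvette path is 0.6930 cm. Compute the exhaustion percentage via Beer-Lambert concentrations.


c_initial = A_i / (epsilon * l) = 0.9290 / (31283.1780 * 0.6930) = 4.2852e-05 mol/L
c_final = A_f / (epsilon * l) = 0.6040 / (31283.1780 * 0.6930) = 2.7861e-05 mol/L
Exhaustion = (c_initial - c_final) / c_initial * 100 = (4.2852e-05 - 2.7861e-05) / 4.2852e-05 * 100 = 34.9839 %


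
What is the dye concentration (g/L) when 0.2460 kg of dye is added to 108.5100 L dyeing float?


Formula: Conc = dye_mass(kg) / volume(L) * 1000
Substituting: Conc = 0.2460 / 108.5100 * 1000
Result: 2.2671 g/L


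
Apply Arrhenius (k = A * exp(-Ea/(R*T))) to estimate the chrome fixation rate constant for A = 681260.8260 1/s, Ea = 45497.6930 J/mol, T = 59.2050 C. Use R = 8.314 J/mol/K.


T_K = T_C + 273.15 = 59.2050 + 273.15 = 332.3550 K
exponent = -Ea / (R * T_K) = -45497.6930 / (8.314 * 332.3550) = -16.4656
k = A * exp(exponent) = 681260.8260 * exp(-16.4656) = 0.0481284 1/s


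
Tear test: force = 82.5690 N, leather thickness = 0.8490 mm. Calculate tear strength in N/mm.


Formula: Tear strength = force / thickness
Substituting: Tear strength = 82.5690 / 0.8490
Result: 97.2544 N/mm


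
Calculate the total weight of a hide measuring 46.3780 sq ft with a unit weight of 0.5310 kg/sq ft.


Formula: Weight = area * weight_per_sqft
Substituting: Weight = 46.3780 * 0.5310
Result: 24.6267 kg


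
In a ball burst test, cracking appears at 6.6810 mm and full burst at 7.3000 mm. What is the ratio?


Formula: Ratio = crack / burst
Substituting: Ratio = 6.6810 / 7.3000
Result: 0.9152


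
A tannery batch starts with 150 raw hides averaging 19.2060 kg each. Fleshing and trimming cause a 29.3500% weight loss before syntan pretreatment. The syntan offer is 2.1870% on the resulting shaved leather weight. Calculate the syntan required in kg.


Total_raw = N * avg_wt = 150 * 19.2060 = 2880.9000 kg
Substrate = Total_raw * (1 - loss/100) = 2880.9000 * (1 - 29.3500/100) = 2035.3558 kg
Syntan = Substrate * pct / 100 = 2035.3558 * 2.1870 / 100 = 44.5132 kg


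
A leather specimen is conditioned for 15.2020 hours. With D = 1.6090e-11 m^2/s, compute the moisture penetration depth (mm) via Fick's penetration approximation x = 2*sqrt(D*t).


t = 15.2020 hr * 3600 = 54727.2000 s
D * t = 1.6090e-11 * 54727.2000 = 8.8056e-07
x = 2 * sqrt(D*t) = 2 * sqrt(8.8056e-07) = 0.00187676 m = 1.8768 mm


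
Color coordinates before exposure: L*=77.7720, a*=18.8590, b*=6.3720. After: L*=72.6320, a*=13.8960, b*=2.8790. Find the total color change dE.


dL = -5.1400, da = -4.9630, db = -3.4930
dE = sqrt((-5.1400)^2 + (-4.9630)^2 + (-3.4930)^2) = 7.9531


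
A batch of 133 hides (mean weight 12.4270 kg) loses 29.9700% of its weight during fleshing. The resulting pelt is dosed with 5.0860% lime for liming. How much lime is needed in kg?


Total_raw = N * avg_wt = 133 * 12.4270 = 1652.7910 kg
Substrate = Total_raw * (1 - loss/100) = 1652.7910 * (1 - 29.9700/100) = 1157.4495 kg
Lime = Substrate * pct / 100 = 1157.4495 * 5.0860 / 100 = 58.8679 kg


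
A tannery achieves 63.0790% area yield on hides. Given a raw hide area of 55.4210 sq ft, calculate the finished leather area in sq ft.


Formula: finished = raw * yield / 100
Substituting: finished = 55.4210 * 63.0790 / 100
Result: 34.9590 sq ft


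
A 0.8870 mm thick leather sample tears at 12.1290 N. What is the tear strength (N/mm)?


Formula: Tear strength = force / thickness
Substituting: Tear strength = 12.1290 / 0.8870
Result: 13.6742 N/mm


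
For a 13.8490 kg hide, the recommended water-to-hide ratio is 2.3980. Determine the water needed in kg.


Formula: Water = hide_weight * ratio
Substituting: Water = 13.8490 * 2.3980
Result: 33.2099 kg


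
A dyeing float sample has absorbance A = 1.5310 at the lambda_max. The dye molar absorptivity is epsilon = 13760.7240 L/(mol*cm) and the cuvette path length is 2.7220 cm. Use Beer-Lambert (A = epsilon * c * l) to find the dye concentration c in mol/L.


Formula: c = A / (epsilon * l)
Substituting: c = 1.5310 / (13760.7240 * 2.7220)
Result: 4.0874e-05 mol/L


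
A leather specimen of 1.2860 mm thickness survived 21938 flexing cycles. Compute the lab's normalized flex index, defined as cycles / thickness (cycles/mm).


Formula: Index = cycles / thickness
Substituting: Index = 21938 / 1.2860
Result: 17059.0980 cycles/mm


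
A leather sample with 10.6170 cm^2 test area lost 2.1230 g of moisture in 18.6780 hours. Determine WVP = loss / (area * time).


Formula: WVP = loss / (area * time)
Substituting: WVP = 2.1230 / (10.6170 * 18.6780)
Result: 0.0107058 g/(cm^2*hr)


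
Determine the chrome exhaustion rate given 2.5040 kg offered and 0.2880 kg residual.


Formula: Uptake = (offered - residual) / offered * 100
Substituting: Uptake = (2.5040 - 0.2880) / 2.5040 * 100
Result: 88.4984 %


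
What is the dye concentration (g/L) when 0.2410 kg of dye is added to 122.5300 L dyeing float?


Formula: Conc = dye_mass(kg) / volume(L) * 1000
Substituting: Conc = 0.2410 / 122.5300 * 1000
Result: 1.9669 g/L


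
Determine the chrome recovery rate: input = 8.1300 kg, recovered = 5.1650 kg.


Formula: Recovery = recovered / input * 100
Substituting: Recovery = 5.1650 / 8.1300 * 100
Result: 63.5301 %


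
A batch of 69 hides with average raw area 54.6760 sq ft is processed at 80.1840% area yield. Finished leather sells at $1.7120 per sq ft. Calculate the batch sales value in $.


Raw_total = N * avg_area = 69 * 54.6760 = 3772.6440 sq ft
Finished = Raw_total * yield / 100 = 3772.6440 * 80.1840 / 100 = 3025.0569 sq ft
Value = Finished * price = 3025.0569 * 1.7120 = 5178.8974 $


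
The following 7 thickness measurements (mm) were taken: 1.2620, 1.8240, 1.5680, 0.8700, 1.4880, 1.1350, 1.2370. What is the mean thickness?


Formula: Average = sum / n
Substituting: Average = 9.3840 / 7
Result: 1.3406 mm


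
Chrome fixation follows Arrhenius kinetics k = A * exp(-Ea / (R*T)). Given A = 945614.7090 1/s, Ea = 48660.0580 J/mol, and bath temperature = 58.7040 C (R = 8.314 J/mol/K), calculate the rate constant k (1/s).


T_K = T_C + 273.15 = 58.7040 + 273.15 = 331.8540 K
exponent = -Ea / (R * T_K) = -48660.0580 / (8.314 * 331.8540) = -17.6366
k = A * exp(exponent) = 945614.7090 * exp(-17.6366) = 0.0207121 1/s


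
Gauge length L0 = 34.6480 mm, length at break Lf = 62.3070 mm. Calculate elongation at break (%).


Formula: Elongation = (Lf - L0) / L0 * 100
Substituting: Elongation = (62.3070 - 34.6480) / 34.6480 * 100
Result: 79.8286 %


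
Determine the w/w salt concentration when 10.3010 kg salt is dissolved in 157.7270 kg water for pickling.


Formula: Conc = salt / (water + salt) * 100
Substituting: Conc = 10.3010 / (157.7270 + 10.3010) * 100
Result: 6.1305 %


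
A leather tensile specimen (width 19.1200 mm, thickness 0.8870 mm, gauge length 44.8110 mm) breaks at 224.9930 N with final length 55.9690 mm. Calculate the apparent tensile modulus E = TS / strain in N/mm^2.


TS = F / (w * t) = 224.9930 / (19.1200 * 0.8870) = 13.2665 N/mm^2
strain = (Lf - L0) / L0 = (55.9690 - 44.8110) / 44.8110 = 0.2490
E = TS / strain = 13.2665 / 0.2490 = 53.2790 N/mm^2


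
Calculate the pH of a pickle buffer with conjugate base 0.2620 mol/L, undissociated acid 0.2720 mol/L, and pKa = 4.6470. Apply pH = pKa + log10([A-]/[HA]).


ratio = [A-] / [HA] = 0.2620 / 0.2720 = 0.9632
log10(ratio) = -0.0162676
pH = pKa + log10(ratio) = 4.6470 - 0.0162676 = 4.6307


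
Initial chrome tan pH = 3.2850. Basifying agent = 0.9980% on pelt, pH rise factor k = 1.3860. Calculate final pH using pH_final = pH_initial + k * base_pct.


Formula: pH_final = pH_initial + k * base_pct
Substituting: pH_final = 3.2850 + 1.3860 * 0.9980
Result: 4.6682


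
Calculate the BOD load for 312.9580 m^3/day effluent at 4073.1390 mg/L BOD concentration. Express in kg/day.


Formula: BOD_load = volume * conc / 1000
Substituting: BOD_load = 312.9580 * 4073.1390 / 1000
Result: 1274.7214 kg/day


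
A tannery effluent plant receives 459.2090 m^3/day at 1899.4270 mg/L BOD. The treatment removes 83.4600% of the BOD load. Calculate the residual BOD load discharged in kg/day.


Load_in = volume * conc / 1000 = 459.2090 * 1899.4270 / 1000 = 872.2340 kg/day
Removed = Load_in * eff / 100 = 872.2340 * 83.4600 / 100 = 727.9665 kg/day
Load_out = Load_in - Removed = 872.2340 - 727.9665 = 144.2675 kg/day


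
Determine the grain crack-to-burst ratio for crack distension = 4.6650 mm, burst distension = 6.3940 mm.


Formula: Ratio = crack / burst
Substituting: Ratio = 4.6650 / 6.3940
Result: 0.7296


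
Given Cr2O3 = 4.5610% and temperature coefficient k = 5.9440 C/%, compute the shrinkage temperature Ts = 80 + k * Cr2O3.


Formula: Ts = 80 + k * Cr2O3
Substituting: Ts = 80 + 5.9440 * 4.5610
Result: 107.1106 C


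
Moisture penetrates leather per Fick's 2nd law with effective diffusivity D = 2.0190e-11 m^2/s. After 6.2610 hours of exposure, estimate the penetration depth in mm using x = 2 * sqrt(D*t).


t = 6.2610 hr * 3600 = 22539.6000 s
D * t = 2.0190e-11 * 22539.6000 = 4.5507e-07
x = 2 * sqrt(D*t) = 2 * sqrt(4.5507e-07) = 0.00134918 m = 1.3492 mm


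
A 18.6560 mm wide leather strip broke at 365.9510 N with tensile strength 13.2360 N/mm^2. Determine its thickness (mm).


Formula: t = F / (TS * w)
Substituting: t = 365.9510 / (13.2360 * 18.6560)
Result: 1.4820 mm


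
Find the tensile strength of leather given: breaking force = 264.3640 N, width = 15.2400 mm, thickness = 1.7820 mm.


Formula: TS = force / (width * thickness)
Substituting: TS = 264.3640 / (15.2400 * 1.7820)
Result: 9.7344 N/mm^2


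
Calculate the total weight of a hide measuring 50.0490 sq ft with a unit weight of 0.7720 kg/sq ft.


Formula: Weight = area * weight_per_sqft
Substituting: Weight = 50.0490 * 0.7720
Result: 38.6378 kg


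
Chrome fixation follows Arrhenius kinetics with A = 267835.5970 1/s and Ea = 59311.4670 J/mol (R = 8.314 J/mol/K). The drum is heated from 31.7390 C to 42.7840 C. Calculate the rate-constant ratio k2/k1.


T1 = 31.7390 + 273.15 = 304.8890 K; T2 = 42.7840 + 273.15 = 315.9340 K
k1 = A * exp(-Ea/(R*T1)) = 267835.5970 * exp(-59311.4670/(8.314*304.8890)) = 1.8453e-05 1/s
k2 = A * exp(-Ea/(R*T2)) = 267835.5970 * exp(-59311.4670/(8.314*315.9340)) = 4.1813e-05 1/s
k2/k1 = 4.1813e-05 / 1.8453e-05 = 2.2660


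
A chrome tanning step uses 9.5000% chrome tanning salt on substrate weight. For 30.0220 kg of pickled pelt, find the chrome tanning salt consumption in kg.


Formula: Chrome = substrate * pct / 100
Substituting: Chrome = 30.0220 * 9.5000 / 100
Result: 2.8521 kg


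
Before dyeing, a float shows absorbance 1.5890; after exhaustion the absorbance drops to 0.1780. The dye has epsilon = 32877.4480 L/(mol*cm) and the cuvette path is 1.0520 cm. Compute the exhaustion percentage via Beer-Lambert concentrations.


c_initial = A_i / (epsilon * l) = 1.5890 / (32877.4480 * 1.0520) = 4.5942e-05 mol/L
c_final = A_f / (epsilon * l) = 0.1780 / (32877.4480 * 1.0520) = 5.1464e-06 mol/L
Exhaustion = (c_initial - c_final) / c_initial * 100 = (4.5942e-05 - 5.1464e-06) / 4.5942e-05 * 100 = 88.7980 %


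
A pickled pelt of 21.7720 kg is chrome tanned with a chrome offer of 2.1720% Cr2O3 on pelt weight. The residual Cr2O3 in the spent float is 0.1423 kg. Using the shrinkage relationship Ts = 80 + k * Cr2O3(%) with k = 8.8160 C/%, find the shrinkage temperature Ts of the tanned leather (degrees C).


Offered = pelt * offer_pct / 100 = 21.7720 * 2.1720 / 100 = 0.4729 kg
Uptake = offered - residual = 0.4729 - 0.1423 = 0.3306 kg
Cr2O3% on pelt = uptake / pelt * 100 = 0.3306 / 21.7720 * 100 = 1.5184 %
Ts = 80 + k * Cr2O3% = 80 + 8.8160 * 1.5184 = 93.3863 C


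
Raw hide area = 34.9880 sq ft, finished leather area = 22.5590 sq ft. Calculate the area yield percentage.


Formula: Yield = finished / raw * 100
Substituting: Yield = 22.5590 / 34.9880 * 100
Result: 64.4764 %


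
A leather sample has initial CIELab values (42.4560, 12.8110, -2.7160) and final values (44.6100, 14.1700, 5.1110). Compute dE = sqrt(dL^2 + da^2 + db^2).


dL = 2.1540, da = 1.3590, db = 7.8270
dE = sqrt(2.1540^2 + 1.3590^2 + 7.8270^2) = 8.2309


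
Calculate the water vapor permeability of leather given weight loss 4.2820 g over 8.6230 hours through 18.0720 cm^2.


Formula: WVP = loss / (area * time)
Substituting: WVP = 4.2820 / (18.0720 * 8.6230)
Result: 0.0274778 g/(cm^2*hr)


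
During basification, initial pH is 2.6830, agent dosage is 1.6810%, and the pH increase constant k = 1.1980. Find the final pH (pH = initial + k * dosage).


Formula: pH_final = pH_initial + k * base_pct
Substituting: pH_final = 2.6830 + 1.1980 * 1.6810
Result: 4.6968


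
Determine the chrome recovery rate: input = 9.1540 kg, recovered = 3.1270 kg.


Formula: Recovery = recovered / input * 100
Substituting: Recovery = 3.1270 / 9.1540 * 100
Result: 34.1599 %


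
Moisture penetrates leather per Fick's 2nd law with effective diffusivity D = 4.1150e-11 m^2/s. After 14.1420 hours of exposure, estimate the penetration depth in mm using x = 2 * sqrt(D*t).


t = 14.1420 hr * 3600 = 50911.2000 s
D * t = 4.1150e-11 * 50911.2000 = 2.0950e-06
x = 2 * sqrt(D*t) = 2 * sqrt(2.0950e-06) = 0.00289482 m = 2.8948 mm


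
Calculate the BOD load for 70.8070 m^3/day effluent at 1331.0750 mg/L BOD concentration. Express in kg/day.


Formula: BOD_load = volume * conc / 1000
Substituting: BOD_load = 70.8070 * 1331.0750 / 1000
Result: 94.2494 kg/day


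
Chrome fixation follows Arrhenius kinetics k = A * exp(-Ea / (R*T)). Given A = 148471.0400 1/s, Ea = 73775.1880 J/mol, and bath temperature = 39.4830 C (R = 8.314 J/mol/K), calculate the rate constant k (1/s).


T_K = T_C + 273.15 = 39.4830 + 273.15 = 312.6330 K
exponent = -Ea / (R * T_K) = -73775.1880 / (8.314 * 312.6330) = -28.3835
k = A * exp(exponent) = 148471.0400 * exp(-28.3835) = 6.9961e-08 1/s


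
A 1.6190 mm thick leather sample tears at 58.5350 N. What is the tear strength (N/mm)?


Formula: Tear strength = force / thickness
Substituting: Tear strength = 58.5350 / 1.6190
Result: 36.1550 N/mm


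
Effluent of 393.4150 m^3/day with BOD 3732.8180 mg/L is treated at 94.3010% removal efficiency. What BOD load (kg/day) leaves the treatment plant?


Load_in = volume * conc / 1000 = 393.4150 * 3732.8180 / 1000 = 1468.5466 kg/day
Removed = Load_in * eff / 100 = 1468.5466 * 94.3010 / 100 = 1384.8541 kg/day
Load_out = Load_in - Removed = 1468.5466 - 1384.8541 = 83.6925 kg/day


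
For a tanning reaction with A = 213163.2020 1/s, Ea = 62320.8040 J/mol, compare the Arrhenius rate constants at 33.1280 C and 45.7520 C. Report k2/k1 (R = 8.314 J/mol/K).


T1 = 33.1280 + 273.15 = 306.2780 K; T2 = 45.7520 + 273.15 = 318.9020 K
k1 = A * exp(-Ea/(R*T1)) = 213163.2020 * exp(-62320.8040/(8.314*306.2780)) = 5.0088e-06 1/s
k2 = A * exp(-Ea/(R*T2)) = 213163.2020 * exp(-62320.8040/(8.314*318.9020)) = 1.3197e-05 1/s
k2/k1 = 1.3197e-05 / 5.0088e-06 = 2.6349


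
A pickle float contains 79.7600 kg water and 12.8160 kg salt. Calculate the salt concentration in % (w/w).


Formula: Conc = salt / (water + salt) * 100
Substituting: Conc = 12.8160 / (79.7600 + 12.8160) * 100
Result: 13.8438 %


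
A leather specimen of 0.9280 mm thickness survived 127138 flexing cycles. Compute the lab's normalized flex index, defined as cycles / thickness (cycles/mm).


Formula: Index = cycles / thickness
Substituting: Index = 127138 / 0.9280
Result: 137002.1552 cycles/mm


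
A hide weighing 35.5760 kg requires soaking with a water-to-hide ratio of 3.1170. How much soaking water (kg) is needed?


Formula: Water = hide_weight * ratio
Substituting: Water = 35.5760 * 3.1170
Result: 110.8904 kg


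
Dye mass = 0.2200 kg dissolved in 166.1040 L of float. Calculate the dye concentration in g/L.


Formula: Conc = dye_mass(kg) / volume(L) * 1000
Substituting: Conc = 0.2200 / 166.1040 * 1000
Result: 1.3245 g/L


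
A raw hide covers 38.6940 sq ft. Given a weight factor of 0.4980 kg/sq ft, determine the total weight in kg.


Formula: Weight = area * weight_per_sqft
Substituting: Weight = 38.6940 * 0.4980
Result: 19.2696 kg


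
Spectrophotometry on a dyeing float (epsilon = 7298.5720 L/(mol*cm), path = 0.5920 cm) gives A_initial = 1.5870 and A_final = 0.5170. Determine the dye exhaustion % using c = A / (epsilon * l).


c_initial = A_i / (epsilon * l) = 1.5870 / (7298.5720 * 0.5920) = 3.6730e-04 mol/L
c_final = A_f / (epsilon * l) = 0.5170 / (7298.5720 * 0.5920) = 1.1966e-04 mol/L
Exhaustion = (c_initial - c_final) / c_initial * 100 = (3.6730e-04 - 1.1966e-04) / 3.6730e-04 * 100 = 67.4228 %


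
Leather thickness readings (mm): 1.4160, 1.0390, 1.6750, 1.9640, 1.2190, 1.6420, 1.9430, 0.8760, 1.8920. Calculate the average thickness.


Formula: Average = sum / n
Substituting: Average = 13.6660 / 9
Result: 1.5184 mm


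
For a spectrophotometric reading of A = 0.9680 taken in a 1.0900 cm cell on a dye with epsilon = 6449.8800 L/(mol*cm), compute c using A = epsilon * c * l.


Formula: c = A / (epsilon * l)
Substituting: c = 0.9680 / (6449.8800 * 1.0900)
Result: 1.3769e-04 mol/L


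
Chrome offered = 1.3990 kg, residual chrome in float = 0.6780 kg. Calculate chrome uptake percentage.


Formula: Uptake = (offered - residual) / offered * 100
Substituting: Uptake = (1.3990 - 0.6780) / 1.3990 * 100
Result: 51.5368 %


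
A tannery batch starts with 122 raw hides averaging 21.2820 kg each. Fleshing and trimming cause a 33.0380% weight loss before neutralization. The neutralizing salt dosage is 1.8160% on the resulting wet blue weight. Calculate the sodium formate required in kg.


Total_raw = N * avg_wt = 122 * 21.2820 = 2596.4040 kg
Substrate = Total_raw * (1 - loss/100) = 2596.4040 * (1 - 33.0380/100) = 1738.6040 kg
Neutralizer = Substrate * pct / 100 = 1738.6040 * 1.8160 / 100 = 31.5730 kg


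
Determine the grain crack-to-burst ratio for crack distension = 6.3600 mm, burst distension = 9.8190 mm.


Formula: Ratio = crack / burst
Substituting: Ratio = 6.3600 / 9.8190
Result: 0.6477


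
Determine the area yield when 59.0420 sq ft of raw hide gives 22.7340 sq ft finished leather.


Formula: Yield = finished / raw * 100
Substituting: Yield = 22.7340 / 59.0420 * 100
Result: 38.5048 %


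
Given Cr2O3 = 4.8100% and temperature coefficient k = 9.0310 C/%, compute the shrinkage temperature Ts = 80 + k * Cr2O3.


Formula: Ts = 80 + k * Cr2O3
Substituting: Ts = 80 + 9.0310 * 4.8100
Result: 123.4391 C


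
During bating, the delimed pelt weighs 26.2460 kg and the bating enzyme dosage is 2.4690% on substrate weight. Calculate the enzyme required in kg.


Formula: Enzyme = substrate * pct / 100
Substituting: Enzyme = 26.2460 * 2.4690 / 100
Result: 0.6480 kg


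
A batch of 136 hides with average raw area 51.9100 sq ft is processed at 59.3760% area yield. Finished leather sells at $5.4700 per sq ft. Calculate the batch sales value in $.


Raw_total = N * avg_area = 136 * 51.9100 = 7059.7600 sq ft
Finished = Raw_total * yield / 100 = 7059.7600 * 59.3760 / 100 = 4191.8031 sq ft
Value = Finished * price = 4191.8031 * 5.4700 = 22929.1629 $


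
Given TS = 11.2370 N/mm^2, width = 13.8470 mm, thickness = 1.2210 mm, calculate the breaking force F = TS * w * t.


Formula: F = TS * w * t
Substituting: F = 11.2370 * 13.8470 * 1.2210
Result: 189.9861 N
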